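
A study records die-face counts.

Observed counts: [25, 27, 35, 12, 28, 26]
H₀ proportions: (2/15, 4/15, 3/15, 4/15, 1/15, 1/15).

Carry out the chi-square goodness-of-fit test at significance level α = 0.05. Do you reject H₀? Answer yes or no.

n = 153; E_i = n·p_i = [20.40, 40.80, 30.60, 40.80, 10.20, 10.20]
χ² = (25−20.40)²/20.40 + (27−40.80)²/40.80 + (35−30.60)²/30.60 + (12−40.80)²/40.80 + (28−10.20)²/10.20 + (26−10.20)²/10.20 = 82.2042
df = 5
p-value (upper-tail) = 0.00000
At α=0.05: p < α → reject H₀

reject H₀: yes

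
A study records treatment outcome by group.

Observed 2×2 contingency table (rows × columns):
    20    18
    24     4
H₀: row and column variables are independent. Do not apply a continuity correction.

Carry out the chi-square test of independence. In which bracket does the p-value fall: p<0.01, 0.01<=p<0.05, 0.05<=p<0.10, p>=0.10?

Row totals [38, 28], col totals [44, 22], n=66
χ² = (20−25.33)²/25.33 + (18−12.67)²/12.67 + (24−18.67)²/18.67 + (4−9.33)²/9.33 = 7.9398
df = 1
p-value (upper-tail) = 0.00484
→ bracket: p<0.01

p-value bracket: p<0.01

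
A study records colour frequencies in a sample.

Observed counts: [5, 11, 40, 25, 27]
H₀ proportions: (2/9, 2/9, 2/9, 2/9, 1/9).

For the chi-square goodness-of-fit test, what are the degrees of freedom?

degrees of freedom = 4

df = k − 1 = 5 − 1 = 4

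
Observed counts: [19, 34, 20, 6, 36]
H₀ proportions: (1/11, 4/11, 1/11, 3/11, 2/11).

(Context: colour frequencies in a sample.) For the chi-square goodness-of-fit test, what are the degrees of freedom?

df = k − 1 = 5 − 1 = 4

degrees of freedom = 4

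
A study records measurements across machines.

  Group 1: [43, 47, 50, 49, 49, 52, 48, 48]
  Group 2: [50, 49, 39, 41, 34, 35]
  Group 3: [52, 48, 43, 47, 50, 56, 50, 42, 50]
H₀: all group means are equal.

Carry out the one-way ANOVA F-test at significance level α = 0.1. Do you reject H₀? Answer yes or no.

Group means [48.25, 41.33, 48.67], grand mean 46.609
SSB = Σnᵢ(x̄ᵢ−x̄)² = 226.645; SSW = ΣΣ(x−x̄ᵢ)² = 430.833
MSB = 226.645/2 = 113.3225; MSW = 430.833/20 = 21.5417
F = MSB/MSW = 5.2606
df = (2, 20)
p-value (upper-tail) = 0.01460
At α=0.1: p < α → reject H₀

reject H₀: yes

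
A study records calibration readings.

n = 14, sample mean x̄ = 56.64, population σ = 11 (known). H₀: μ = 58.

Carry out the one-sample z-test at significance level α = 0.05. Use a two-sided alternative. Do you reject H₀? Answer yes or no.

reject H₀: no

SE = σ/√n = 11/√14 = 2.9399
z = (x̄−μ₀)/SE = (56.64−58)/2.9399 = -0.4626
p-value (two-sided) = 0.64365
At α=0.05: p ≥ α → fail to reject H₀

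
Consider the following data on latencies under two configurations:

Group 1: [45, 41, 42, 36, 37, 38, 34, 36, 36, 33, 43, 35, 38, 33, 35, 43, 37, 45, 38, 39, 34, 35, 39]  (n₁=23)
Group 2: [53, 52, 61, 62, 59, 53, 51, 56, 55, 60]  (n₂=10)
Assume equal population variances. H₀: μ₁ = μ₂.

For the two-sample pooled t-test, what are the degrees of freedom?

df = n₁ + n₂ − 2 = 23 + 10 − 2 = 31

degrees of freedom = 31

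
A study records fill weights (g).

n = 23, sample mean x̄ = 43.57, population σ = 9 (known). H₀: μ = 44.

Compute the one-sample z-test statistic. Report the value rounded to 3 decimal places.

test statistic = -0.229

SE = σ/√n = 9/√23 = 1.8766
z = (x̄−μ₀)/SE = (43.57−44)/1.8766 = -0.2291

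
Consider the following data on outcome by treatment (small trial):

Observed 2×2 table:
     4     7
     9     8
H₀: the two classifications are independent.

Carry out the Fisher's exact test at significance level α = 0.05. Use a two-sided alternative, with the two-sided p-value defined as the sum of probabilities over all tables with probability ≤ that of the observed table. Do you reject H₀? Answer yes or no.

Margins: r₁=11, r₂=17, c₁=13, c₂=15, n=28
p_obs = C(11,4)·C(17,9)/C(28,13); sum pmf over tables with pmf ≤ p_obs
p-value (two-sided) = 0.46007
At α=0.05: p ≥ α → fail to reject H₀

reject H₀: no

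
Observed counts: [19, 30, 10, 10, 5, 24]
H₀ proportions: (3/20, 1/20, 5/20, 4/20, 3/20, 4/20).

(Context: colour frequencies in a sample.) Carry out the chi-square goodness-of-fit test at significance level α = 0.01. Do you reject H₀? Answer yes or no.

n = 98; E_i = n·p_i = [14.70, 4.90, 24.50, 19.60, 14.70, 19.60]
χ² = (19−14.70)²/14.70 + (30−4.90)²/4.90 + (10−24.50)²/24.50 + (10−19.60)²/19.60 + (5−14.70)²/14.70 + (24−19.60)²/19.60 = 150.5034
df = 5
p-value (upper-tail) = 0.00000
At α=0.01: p < α → reject H₀

reject H₀: yes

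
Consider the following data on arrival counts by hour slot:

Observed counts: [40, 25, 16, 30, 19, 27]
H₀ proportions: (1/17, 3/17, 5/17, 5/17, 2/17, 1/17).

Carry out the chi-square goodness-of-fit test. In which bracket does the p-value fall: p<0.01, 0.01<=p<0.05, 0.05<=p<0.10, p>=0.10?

n = 157; E_i = n·p_i = [9.24, 27.71, 46.18, 46.18, 18.47, 9.24]
χ² = (40−9.24)²/9.24 + (25−27.71)²/27.71 + (16−46.18)²/46.18 + (30−46.18)²/46.18 + (19−18.47)²/18.47 + (27−9.24)²/9.24 = 162.3221
df = 5
p-value (upper-tail) = 0.00000
→ bracket: p<0.01

p-value bracket: p<0.01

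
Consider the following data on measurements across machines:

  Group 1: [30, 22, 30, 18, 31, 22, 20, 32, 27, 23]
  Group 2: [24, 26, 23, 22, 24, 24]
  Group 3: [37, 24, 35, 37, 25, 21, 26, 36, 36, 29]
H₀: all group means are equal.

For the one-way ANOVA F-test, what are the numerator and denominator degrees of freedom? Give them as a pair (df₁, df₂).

degrees of freedom = [2, 23]

k = 3 groups, N = 26 total
df = (k−1, N−k) = (3−1, 26−3) = (2, 23)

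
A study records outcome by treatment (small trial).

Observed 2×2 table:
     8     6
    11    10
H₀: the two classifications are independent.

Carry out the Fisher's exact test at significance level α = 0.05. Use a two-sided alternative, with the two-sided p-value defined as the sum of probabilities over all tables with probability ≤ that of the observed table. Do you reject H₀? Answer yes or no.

reject H₀: no

Margins: r₁=14, r₂=21, c₁=19, c₂=16, n=35
p_obs = C(14,8)·C(21,11)/C(35,19); sum pmf over tables with pmf ≤ p_obs
p-value (two-sided) = 1.00000
At α=0.05: p ≥ α → fail to reject H₀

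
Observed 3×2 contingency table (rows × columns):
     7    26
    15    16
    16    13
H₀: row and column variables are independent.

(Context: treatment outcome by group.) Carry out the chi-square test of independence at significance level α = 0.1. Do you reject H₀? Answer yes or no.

reject H₀: yes

Row totals [33, 31, 29], col totals [38, 55], n=93
χ² = (7−13.48)²/13.48 + (26−19.52)²/19.52 + (15−12.67)²/12.67 + (16−18.33)²/18.33 + (16−11.85)²/11.85 + (13−17.15)²/17.15 = 8.4571
df = 2
p-value (upper-tail) = 0.01457
At α=0.1: p < α → reject H₀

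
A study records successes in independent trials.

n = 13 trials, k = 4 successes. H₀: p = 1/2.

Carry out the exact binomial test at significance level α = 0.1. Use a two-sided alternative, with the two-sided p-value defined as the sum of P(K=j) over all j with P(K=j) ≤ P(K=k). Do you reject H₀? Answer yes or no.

reject H₀: no

Exact binomial: n=13, k=4, p₀=1/2=0.5000
P(X=j) = C(n,j)·p₀^j·(1−p₀)^(n−j); p = Σ P(X=j) over j with P(X=j) ≤ P(X=4)
p-value (two-sided) = 0.26685
At α=0.1: p ≥ α → fail to reject H₀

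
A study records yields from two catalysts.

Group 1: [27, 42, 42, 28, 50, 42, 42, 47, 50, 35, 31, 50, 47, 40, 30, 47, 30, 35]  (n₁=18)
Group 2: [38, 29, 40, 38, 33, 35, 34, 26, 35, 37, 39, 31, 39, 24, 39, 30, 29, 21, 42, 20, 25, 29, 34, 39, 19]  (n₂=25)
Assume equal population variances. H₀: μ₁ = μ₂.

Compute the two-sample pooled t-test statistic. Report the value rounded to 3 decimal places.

test statistic = 3.319

x̄₁=39.722, s₁=8.064, n₁=18
x̄₂=32.200, s₂=6.764, n₂=25
s_p² = [17·8.064² + 24·6.764²]/41 = 53.7466
SE = √(s_p²·(1/18+1/25)) = 2.2662
t = (39.722−32.200)/2.2662 = 3.3193
df = 41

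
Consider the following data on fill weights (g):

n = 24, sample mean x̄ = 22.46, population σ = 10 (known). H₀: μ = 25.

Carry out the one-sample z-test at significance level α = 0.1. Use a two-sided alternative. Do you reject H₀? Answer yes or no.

SE = σ/√n = 10/√24 = 2.0412
z = (x̄−μ₀)/SE = (22.46−25)/2.0412 = -1.2443
p-value (two-sided) = 0.21337
At α=0.1: p ≥ α → fail to reject H₀

reject H₀: no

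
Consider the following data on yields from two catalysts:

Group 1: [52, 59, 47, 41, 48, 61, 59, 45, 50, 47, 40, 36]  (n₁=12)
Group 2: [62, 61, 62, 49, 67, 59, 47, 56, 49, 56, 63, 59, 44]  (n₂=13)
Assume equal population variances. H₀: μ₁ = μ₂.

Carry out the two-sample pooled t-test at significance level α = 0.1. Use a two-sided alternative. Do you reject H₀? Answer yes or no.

reject H₀: yes

x̄₁=48.750, s₁=7.933, n₁=12
x̄₂=56.462, s₂=7.102, n₂=13
s_p² = [11·7.933² + 12·7.102²]/23 = 56.4122
SE = √(s_p²·(1/12+1/13)) = 3.0067
t = (48.750−56.462)/3.0067 = -2.5648
df = 23
p-value (two-sided) = 0.01732
At α=0.1: p < α → reject H₀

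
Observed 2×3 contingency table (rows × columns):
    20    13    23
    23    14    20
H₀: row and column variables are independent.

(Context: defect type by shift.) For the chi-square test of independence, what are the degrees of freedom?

degrees of freedom = 2

df = (r−1)(c−1) = (2−1)·(3−1) = 2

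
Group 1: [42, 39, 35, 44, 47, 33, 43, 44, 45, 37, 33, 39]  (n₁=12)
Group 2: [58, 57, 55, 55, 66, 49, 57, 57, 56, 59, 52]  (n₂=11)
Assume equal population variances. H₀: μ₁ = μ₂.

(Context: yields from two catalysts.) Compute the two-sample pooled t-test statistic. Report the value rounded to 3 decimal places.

x̄₁=40.083, s₁=4.795, n₁=12
x̄₂=56.455, s₂=4.251, n₂=11
s_p² = [11·4.795² + 10·4.251²]/21 = 20.6497
SE = √(s_p²·(1/12+1/11)) = 1.8969
t = (40.083−56.455)/1.8969 = -8.6307
df = 21

test statistic = -8.631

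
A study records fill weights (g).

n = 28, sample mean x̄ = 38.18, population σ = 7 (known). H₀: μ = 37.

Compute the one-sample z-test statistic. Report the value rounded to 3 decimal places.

test statistic = 0.892

SE = σ/√n = 7/√28 = 1.3229
z = (x̄−μ₀)/SE = (38.18−37)/1.3229 = 0.8920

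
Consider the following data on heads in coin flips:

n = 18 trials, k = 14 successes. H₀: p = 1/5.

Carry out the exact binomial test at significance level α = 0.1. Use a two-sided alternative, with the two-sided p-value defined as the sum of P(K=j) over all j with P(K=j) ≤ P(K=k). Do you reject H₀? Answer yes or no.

Exact binomial: n=18, k=14, p₀=1/5=0.2000
P(X=j) = C(n,j)·p₀^j·(1−p₀)^(n−j); p = Σ P(X=j) over j with P(X=j) ≤ P(X=14)
p-value (two-sided) = 0.00000
At α=0.1: p < α → reject H₀

reject H₀: yes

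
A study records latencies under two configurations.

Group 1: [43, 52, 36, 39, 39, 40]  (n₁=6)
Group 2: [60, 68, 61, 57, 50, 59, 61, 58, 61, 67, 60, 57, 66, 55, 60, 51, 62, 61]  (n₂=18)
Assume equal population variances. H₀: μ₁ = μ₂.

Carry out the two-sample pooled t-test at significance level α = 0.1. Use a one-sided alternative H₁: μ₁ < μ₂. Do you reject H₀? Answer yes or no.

reject H₀: yes

x̄₁=41.500, s₁=5.612, n₁=6
x̄₂=59.667, s₂=4.753, n₂=18
s_p² = [5·5.612² + 17·4.753²]/22 = 24.6136
SE = √(s_p²·(1/6+1/18)) = 2.3387
t = (41.500−59.667)/2.3387 = -7.7677
df = 22
p-value (one-sided, H₁ less) = 0.00000
At α=0.1: p < α → reject H₀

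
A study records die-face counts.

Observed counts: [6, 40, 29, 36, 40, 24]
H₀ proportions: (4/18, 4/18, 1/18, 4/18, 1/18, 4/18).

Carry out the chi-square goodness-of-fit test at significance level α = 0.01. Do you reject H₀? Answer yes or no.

n = 175; E_i = n·p_i = [38.89, 38.89, 9.72, 38.89, 9.72, 38.89]
χ² = (6−38.89)²/38.89 + (40−38.89)²/38.89 + (29−9.72)²/9.72 + (36−38.89)²/38.89 + (40−9.72)²/9.72 + (24−38.89)²/38.89 = 166.2800
df = 5
p-value (upper-tail) = 0.00000
At α=0.01: p < α → reject H₀

reject H₀: yes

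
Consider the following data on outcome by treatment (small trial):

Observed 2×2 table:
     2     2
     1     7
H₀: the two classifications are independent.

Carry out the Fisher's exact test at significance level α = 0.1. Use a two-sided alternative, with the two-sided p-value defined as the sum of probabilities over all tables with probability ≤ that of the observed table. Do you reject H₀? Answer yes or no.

reject H₀: no

Margins: r₁=4, r₂=8, c₁=3, c₂=9, n=12
p_obs = C(4,2)·C(8,1)/C(12,3); sum pmf over tables with pmf ≤ p_obs
p-value (two-sided) = 0.23636
At α=0.1: p ≥ α → fail to reject H₀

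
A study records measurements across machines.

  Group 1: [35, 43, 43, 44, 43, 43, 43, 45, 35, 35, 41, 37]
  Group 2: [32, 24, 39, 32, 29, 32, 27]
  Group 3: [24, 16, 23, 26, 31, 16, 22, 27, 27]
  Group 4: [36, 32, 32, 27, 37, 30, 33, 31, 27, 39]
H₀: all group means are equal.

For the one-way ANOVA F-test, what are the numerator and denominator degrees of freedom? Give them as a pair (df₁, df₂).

k = 4 groups, N = 38 total
df = (k−1, N−k) = (4−1, 38−4) = (3, 34)

degrees of freedom = [3, 34]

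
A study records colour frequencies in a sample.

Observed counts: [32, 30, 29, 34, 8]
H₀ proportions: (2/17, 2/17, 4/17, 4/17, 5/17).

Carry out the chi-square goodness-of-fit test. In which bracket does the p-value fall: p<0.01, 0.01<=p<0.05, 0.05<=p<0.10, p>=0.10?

n = 133; E_i = n·p_i = [15.65, 15.65, 31.29, 31.29, 39.12]
χ² = (32−15.65)²/15.65 + (30−15.65)²/15.65 + (29−31.29)²/31.29 + (34−31.29)²/31.29 + (8−39.12)²/39.12 = 55.4124
df = 4
p-value (upper-tail) = 0.00000
→ bracket: p<0.01

p-value bracket: p<0.01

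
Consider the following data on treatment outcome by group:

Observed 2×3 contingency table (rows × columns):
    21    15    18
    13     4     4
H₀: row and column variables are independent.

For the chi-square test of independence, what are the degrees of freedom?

df = (r−1)(c−1) = (2−1)·(3−1) = 2

degrees of freedom = 2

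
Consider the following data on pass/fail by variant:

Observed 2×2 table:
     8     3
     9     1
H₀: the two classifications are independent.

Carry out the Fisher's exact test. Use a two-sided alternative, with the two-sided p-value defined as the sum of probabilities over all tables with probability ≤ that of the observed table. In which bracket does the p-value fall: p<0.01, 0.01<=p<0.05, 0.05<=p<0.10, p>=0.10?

p-value bracket: p>=0.10

Margins: r₁=11, r₂=10, c₁=17, c₂=4, n=21
p_obs = C(11,8)·C(10,9)/C(21,17); sum pmf over tables with pmf ≤ p_obs
p-value (two-sided) = 0.58647
→ bracket: p>=0.10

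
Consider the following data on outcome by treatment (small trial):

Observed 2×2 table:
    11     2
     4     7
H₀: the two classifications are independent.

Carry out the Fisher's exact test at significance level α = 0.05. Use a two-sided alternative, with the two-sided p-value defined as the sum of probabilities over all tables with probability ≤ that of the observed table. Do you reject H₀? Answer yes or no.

reject H₀: yes

Margins: r₁=13, r₂=11, c₁=15, c₂=9, n=24
p_obs = C(13,11)·C(11,4)/C(24,15); sum pmf over tables with pmf ≤ p_obs
p-value (two-sided) = 0.03274
At α=0.05: p < α → reject H₀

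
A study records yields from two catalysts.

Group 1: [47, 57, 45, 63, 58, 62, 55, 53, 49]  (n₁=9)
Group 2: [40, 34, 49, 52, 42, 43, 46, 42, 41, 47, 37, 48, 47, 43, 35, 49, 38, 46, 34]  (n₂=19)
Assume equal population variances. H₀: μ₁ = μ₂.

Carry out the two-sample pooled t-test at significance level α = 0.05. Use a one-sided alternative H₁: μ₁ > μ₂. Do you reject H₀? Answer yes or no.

reject H₀: yes

x̄₁=54.333, s₁=6.384, n₁=9
x̄₂=42.789, s₂=5.422, n₂=19
s_p² = [8·6.384² + 18·5.422²]/26 = 32.8907
SE = √(s_p²·(1/9+1/19)) = 2.3207
t = (54.333−42.789)/2.3207 = 4.9743
df = 26
p-value (one-sided, H₁ greater) = 0.00002
At α=0.05: p < α → reject H₀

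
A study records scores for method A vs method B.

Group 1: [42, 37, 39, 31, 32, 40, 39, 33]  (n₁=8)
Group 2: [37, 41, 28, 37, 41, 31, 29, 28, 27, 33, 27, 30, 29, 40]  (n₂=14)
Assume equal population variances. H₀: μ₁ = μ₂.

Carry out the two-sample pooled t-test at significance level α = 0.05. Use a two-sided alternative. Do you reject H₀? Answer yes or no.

x̄₁=36.625, s₁=4.104, n₁=8
x̄₂=32.714, s₂=5.370, n₂=14
s_p² = [7·4.104² + 13·5.370²]/20 = 24.6366
SE = √(s_p²·(1/8+1/14)) = 2.1998
t = (36.625−32.714)/2.1998 = 1.7777
df = 20
p-value (two-sided) = 0.09066
At α=0.05: p ≥ α → fail to reject H₀

reject H₀: no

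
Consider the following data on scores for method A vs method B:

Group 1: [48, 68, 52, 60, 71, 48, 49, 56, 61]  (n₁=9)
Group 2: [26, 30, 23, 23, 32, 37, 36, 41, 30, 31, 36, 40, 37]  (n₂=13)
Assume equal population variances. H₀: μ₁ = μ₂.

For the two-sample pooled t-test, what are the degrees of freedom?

degrees of freedom = 20

df = n₁ + n₂ − 2 = 9 + 13 − 2 = 20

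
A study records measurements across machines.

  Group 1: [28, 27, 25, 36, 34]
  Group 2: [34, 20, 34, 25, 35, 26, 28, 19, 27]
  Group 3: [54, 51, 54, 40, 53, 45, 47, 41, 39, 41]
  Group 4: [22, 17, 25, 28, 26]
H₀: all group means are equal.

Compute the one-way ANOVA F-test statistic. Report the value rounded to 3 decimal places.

test statistic = 27.383

Group means [30.00, 27.56, 46.50, 23.60], grand mean 33.828
SSB = Σnᵢ(x̄ᵢ−x̄)² = 2556.216; SSW = ΣΣ(x−x̄ᵢ)² = 777.922
MSB = 2556.216/3 = 852.0719; MSW = 777.922/25 = 31.1169
F = MSB/MSW = 27.3829
df = (3, 25)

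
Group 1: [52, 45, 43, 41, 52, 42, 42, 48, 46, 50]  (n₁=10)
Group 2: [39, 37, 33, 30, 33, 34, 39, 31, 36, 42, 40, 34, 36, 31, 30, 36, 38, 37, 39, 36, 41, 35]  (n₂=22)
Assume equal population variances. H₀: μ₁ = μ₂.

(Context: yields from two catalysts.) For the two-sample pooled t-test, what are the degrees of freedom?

degrees of freedom = 30

df = n₁ + n₂ − 2 = 10 + 22 − 2 = 30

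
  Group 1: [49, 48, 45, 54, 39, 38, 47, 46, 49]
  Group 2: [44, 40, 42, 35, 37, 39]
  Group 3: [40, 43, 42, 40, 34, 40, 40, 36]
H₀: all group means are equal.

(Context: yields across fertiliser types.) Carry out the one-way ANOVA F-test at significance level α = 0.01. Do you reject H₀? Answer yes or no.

Group means [46.11, 39.50, 39.38], grand mean 42.043
SSB = Σnᵢ(x̄ᵢ−x̄)² = 244.693; SSW = ΣΣ(x−x̄ᵢ)² = 316.264
MSB = 244.693/2 = 122.3463; MSW = 316.264/20 = 15.8132
F = MSB/MSW = 7.7370
df = (2, 20)
p-value (upper-tail) = 0.00324
At α=0.01: p < α → reject H₀

reject H₀: yes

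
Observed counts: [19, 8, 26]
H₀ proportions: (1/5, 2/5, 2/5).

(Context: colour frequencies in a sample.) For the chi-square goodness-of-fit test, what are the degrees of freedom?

degrees of freedom = 2

df = k − 1 = 3 − 1 = 2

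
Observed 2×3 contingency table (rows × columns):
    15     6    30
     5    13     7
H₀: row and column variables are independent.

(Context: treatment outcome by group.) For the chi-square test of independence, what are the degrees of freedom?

degrees of freedom = 2

df = (r−1)(c−1) = (2−1)·(3−1) = 2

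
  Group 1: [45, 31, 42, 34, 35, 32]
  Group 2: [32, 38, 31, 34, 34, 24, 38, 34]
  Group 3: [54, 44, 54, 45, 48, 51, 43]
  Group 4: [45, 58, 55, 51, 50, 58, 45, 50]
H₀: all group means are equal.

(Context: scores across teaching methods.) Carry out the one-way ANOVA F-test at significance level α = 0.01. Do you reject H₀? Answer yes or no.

reject H₀: yes

Group means [36.50, 33.12, 48.43, 51.50], grand mean 42.586
SSB = Σnᵢ(x̄ᵢ−x̄)² = 1812.945; SSW = ΣΣ(x−x̄ᵢ)² = 616.089
MSB = 1812.945/3 = 604.3151; MSW = 616.089/25 = 24.6436
F = MSB/MSW = 24.5222
df = (3, 25)
p-value (upper-tail) = 0.00000
At α=0.01: p < α → reject H₀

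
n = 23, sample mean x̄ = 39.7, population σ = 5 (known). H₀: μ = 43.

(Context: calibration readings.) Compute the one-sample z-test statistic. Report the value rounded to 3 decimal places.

test statistic = -3.165

SE = σ/√n = 5/√23 = 1.0426
z = (x̄−μ₀)/SE = (39.7−43)/1.0426 = -3.1652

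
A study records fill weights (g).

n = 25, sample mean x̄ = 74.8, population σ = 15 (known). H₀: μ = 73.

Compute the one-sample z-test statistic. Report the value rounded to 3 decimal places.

SE = σ/√n = 15/√25 = 3.0000
z = (x̄−μ₀)/SE = (74.8−73)/3.0000 = 0.6000

test statistic = 0.600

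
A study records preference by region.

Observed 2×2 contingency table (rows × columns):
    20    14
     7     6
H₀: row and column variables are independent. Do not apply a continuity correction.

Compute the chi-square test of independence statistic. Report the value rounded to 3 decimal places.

Row totals [34, 13], col totals [27, 20], n=47
χ² = (20−19.53)²/19.53 + (14−14.47)²/14.47 + (7−7.47)²/7.47 + (6−5.53)²/5.53 = 0.0953
df = 1

test statistic = 0.095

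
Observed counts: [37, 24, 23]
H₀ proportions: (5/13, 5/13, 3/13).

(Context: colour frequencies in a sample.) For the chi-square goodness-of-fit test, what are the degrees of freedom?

degrees of freedom = 2

df = k − 1 = 3 − 1 = 2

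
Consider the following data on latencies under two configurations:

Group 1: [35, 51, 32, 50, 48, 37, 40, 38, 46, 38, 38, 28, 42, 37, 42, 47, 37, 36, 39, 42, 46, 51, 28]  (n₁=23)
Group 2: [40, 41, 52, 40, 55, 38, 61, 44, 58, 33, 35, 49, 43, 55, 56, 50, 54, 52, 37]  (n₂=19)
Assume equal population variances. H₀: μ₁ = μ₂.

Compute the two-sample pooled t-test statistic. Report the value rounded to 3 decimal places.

x̄₁=40.348, s₁=6.637, n₁=23
x̄₂=47.000, s₂=8.557, n₂=19
s_p² = [22·6.637² + 18·8.557²]/40 = 57.1804
SE = √(s_p²·(1/23+1/19)) = 2.3443
t = (40.348−47.000)/2.3443 = -2.8376
df = 40

test statistic = -2.838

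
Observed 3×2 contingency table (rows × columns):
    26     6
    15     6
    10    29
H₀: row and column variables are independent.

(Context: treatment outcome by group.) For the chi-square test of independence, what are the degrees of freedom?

df = (r−1)(c−1) = (3−1)·(2−1) = 2

degrees of freedom = 2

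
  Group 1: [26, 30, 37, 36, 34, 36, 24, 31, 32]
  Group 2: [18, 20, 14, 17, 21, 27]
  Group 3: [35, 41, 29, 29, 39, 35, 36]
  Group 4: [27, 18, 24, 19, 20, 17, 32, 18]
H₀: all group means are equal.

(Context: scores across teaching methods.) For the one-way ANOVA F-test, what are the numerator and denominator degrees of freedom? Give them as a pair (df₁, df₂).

k = 4 groups, N = 30 total
df = (k−1, N−k) = (4−1, 30−4) = (3, 26)

degrees of freedom = [3, 26]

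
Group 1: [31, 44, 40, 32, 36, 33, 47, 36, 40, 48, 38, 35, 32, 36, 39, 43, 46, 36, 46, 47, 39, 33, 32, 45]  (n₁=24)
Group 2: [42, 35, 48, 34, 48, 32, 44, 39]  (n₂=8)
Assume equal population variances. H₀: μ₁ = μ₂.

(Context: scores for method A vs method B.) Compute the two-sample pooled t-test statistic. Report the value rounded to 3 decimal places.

test statistic = -0.567

x̄₁=38.917, s₁=5.602, n₁=24
x̄₂=40.250, s₂=6.251, n₂=8
s_p² = [23·5.602² + 7·6.251²]/30 = 33.1778
SE = √(s_p²·(1/24+1/8)) = 2.3515
t = (38.917−40.250)/2.3515 = -0.5670
df = 30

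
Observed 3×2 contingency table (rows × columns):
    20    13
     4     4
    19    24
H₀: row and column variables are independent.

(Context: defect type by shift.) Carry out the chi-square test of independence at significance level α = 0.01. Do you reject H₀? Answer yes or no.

Row totals [33, 8, 43], col totals [43, 41], n=84
χ² = (20−16.89)²/16.89 + (13−16.11)²/16.11 + (4−4.10)²/4.10 + (4−3.90)²/3.90 + (19−22.01)²/22.01 + (24−20.99)²/20.99 = 2.0198
df = 2
p-value (upper-tail) = 0.36426
At α=0.01: p ≥ α → fail to reject H₀

reject H₀: no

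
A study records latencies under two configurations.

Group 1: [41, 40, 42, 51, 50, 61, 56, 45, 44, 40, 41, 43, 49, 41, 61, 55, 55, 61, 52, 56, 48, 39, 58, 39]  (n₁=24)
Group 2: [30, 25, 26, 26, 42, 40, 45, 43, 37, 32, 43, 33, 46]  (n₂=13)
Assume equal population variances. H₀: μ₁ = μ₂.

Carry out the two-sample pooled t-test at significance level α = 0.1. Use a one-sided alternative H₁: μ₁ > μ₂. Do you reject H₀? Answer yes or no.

reject H₀: yes

x̄₁=48.667, s₁=7.733, n₁=24
x̄₂=36.000, s₂=7.714, n₂=13
s_p² = [23·7.733² + 12·7.714²]/35 = 59.6952
SE = √(s_p²·(1/24+1/13)) = 2.6607
t = (48.667−36.000)/2.6607 = 4.7607
df = 35
p-value (one-sided, H₁ greater) = 0.00002
At α=0.1: p < α → reject H₀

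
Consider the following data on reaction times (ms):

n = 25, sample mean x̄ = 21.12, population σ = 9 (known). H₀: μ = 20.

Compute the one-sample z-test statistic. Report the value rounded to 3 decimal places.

test statistic = 0.622

SE = σ/√n = 9/√25 = 1.8000
z = (x̄−μ₀)/SE = (21.12−20)/1.8000 = 0.6222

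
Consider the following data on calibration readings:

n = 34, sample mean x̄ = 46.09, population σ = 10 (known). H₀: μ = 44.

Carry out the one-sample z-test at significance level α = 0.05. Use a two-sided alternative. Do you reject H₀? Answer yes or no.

reject H₀: no

SE = σ/√n = 10/√34 = 1.7150
z = (x̄−μ₀)/SE = (46.09−44)/1.7150 = 1.2187
p-value (two-sided) = 0.22297
At α=0.05: p ≥ α → fail to reject H₀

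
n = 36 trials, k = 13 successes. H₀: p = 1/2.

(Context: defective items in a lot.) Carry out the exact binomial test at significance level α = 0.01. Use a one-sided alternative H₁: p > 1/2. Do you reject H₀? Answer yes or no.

Exact binomial: n=36, k=13, p₀=1/2=0.5000
P(X≥13) from Σ C(n,i)·p₀^i·(1−p₀)^(n−i)
p-value (one-sided, H₁ greater) = 0.96738
At α=0.01: p ≥ α → fail to reject H₀

reject H₀: no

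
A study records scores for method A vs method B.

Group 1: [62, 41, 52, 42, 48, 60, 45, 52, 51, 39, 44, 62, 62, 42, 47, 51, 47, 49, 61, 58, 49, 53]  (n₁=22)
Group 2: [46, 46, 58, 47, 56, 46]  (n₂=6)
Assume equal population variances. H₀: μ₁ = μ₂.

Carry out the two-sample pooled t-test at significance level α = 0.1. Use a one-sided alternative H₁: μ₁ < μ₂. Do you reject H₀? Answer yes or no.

x̄₁=50.773, s₁=7.361, n₁=22
x̄₂=49.833, s₂=5.601, n₂=6
s_p² = [21·7.361² + 5·5.601²]/26 = 49.7960
SE = √(s_p²·(1/22+1/6)) = 3.2500
t = (50.773−49.833)/3.2500 = 0.2890
df = 26
p-value (one-sided, H₁ less) = 0.61258
At α=0.1: p ≥ α → fail to reject H₀

reject H₀: no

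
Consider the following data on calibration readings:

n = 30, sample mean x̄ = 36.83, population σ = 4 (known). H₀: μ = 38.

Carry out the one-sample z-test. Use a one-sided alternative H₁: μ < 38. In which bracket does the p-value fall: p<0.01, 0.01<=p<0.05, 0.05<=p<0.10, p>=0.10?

p-value bracket: 0.05<=p<0.10

SE = σ/√n = 4/√30 = 0.7303
z = (x̄−μ₀)/SE = (36.83−38)/0.7303 = -1.6021
p-value (one-sided, H₁ less) = 0.05457
→ bracket: 0.05<=p<0.10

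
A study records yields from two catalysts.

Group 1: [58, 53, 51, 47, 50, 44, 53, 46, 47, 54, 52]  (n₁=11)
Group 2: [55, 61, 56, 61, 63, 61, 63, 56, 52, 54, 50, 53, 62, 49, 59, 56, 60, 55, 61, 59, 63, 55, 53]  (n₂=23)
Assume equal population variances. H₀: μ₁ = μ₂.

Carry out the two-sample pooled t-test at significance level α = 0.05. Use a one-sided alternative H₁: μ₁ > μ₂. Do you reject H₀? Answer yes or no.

reject H₀: no

x̄₁=50.455, s₁=4.132, n₁=11
x̄₂=57.261, s₂=4.298, n₂=23
s_p² = [10·4.132² + 22·4.298²]/32 = 18.0363
SE = √(s_p²·(1/11+1/23)) = 1.5569
t = (50.455−57.261)/1.5569 = -4.3718
df = 32
p-value (one-sided, H₁ greater) = 0.99994
At α=0.05: p ≥ α → fail to reject H₀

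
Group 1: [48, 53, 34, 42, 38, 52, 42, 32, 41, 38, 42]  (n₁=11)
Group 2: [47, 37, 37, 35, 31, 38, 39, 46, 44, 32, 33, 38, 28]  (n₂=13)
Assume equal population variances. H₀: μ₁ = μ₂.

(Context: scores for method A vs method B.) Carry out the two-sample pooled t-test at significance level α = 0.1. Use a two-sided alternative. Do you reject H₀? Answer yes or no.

x̄₁=42.000, s₁=6.738, n₁=11
x̄₂=37.308, s₂=5.750, n₂=13
s_p² = [10·6.738² + 12·5.750²]/22 = 38.6713
SE = √(s_p²·(1/11+1/13)) = 2.5476
t = (42.000−37.308)/2.5476 = 1.8419
df = 22
p-value (two-sided) = 0.07902
At α=0.1: p < α → reject H₀

reject H₀: yes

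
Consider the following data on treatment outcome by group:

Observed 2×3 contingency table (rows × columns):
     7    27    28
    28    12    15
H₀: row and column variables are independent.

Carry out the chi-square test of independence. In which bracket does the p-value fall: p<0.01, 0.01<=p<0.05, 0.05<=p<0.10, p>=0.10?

p-value bracket: p<0.01

Row totals [62, 55], col totals [35, 39, 43], n=117
χ² = (7−18.55)²/18.55 + (27−20.67)²/20.67 + (28−22.79)²/22.79 + (28−16.45)²/16.45 + (12−18.33)²/18.33 + (15−20.21)²/20.21 = 21.9593
df = 2
p-value (upper-tail) = 0.00002
→ bracket: p<0.01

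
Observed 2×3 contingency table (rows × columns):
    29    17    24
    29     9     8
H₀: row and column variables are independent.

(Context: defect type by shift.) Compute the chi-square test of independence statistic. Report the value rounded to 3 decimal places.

Row totals [70, 46], col totals [58, 26, 32], n=116
χ² = (29−35.00)²/35.00 + (17−15.69)²/15.69 + (24−19.31)²/19.31 + (29−23.00)²/23.00 + (9−10.31)²/10.31 + (8−12.69)²/12.69 = 5.7418
df = 2

test statistic = 5.742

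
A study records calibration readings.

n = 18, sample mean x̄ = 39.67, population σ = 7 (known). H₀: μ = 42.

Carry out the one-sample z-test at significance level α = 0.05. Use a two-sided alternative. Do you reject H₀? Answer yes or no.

reject H₀: no

SE = σ/√n = 7/√18 = 1.6499
z = (x̄−μ₀)/SE = (39.67−42)/1.6499 = -1.4122
p-value (two-sided) = 0.15789
At α=0.05: p ≥ α → fail to reject H₀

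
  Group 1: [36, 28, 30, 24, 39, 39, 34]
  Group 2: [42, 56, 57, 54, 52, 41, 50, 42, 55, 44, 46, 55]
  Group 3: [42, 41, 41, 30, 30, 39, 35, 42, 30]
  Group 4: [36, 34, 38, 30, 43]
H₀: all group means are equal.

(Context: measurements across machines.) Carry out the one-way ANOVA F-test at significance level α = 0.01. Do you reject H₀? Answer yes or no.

reject H₀: yes

Group means [32.86, 49.50, 36.67, 36.20], grand mean 40.455
SSB = Σnᵢ(x̄ᵢ−x̄)² = 1605.525; SSW = ΣΣ(x−x̄ᵢ)² = 938.657
MSB = 1605.525/3 = 535.1749; MSW = 938.657/29 = 32.3675
F = MSB/MSW = 16.5343
df = (3, 29)
p-value (upper-tail) = 0.00000
At α=0.01: p < α → reject H₀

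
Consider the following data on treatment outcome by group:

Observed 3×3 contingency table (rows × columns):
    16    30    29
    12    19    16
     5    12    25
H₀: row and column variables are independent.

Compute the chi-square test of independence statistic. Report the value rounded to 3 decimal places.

Row totals [75, 47, 42], col totals [33, 61, 70], n=164
χ² = (16−15.09)²/15.09 + (30−27.90)²/27.90 + (29−32.01)²/32.01 + (12−9.46)²/9.46 + (19−17.48)²/17.48 + (16−20.06)²/20.06 + (5−8.45)²/8.45 + (12−15.62)²/15.62 + (25−17.93)²/17.93 = 7.1742
df = 4

test statistic = 7.174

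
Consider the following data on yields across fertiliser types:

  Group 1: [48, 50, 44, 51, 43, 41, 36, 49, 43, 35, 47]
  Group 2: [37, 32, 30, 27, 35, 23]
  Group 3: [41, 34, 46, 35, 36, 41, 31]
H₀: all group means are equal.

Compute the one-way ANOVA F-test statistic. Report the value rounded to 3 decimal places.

Group means [44.27, 30.67, 37.71], grand mean 38.958
SSB = Σnᵢ(x̄ᵢ−x̄)² = 734.015; SSW = ΣΣ(x−x̄ᵢ)² = 582.944
MSB = 734.015/2 = 367.0073; MSW = 582.944/21 = 27.7592
F = MSB/MSW = 13.2211
df = (2, 21)

test statistic = 13.221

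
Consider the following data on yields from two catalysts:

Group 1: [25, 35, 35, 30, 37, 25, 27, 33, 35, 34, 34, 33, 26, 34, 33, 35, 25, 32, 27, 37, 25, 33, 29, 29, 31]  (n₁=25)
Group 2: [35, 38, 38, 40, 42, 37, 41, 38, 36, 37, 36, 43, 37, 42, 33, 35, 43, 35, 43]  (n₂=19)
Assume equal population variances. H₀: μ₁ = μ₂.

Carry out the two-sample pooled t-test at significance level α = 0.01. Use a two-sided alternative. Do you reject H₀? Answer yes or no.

reject H₀: yes

x̄₁=31.160, s₁=4.028, n₁=25
x̄₂=38.368, s₂=3.166, n₂=19
s_p² = [24·4.028² + 18·3.166²]/42 = 13.5662
SE = √(s_p²·(1/25+1/19)) = 1.1210
t = (31.160−38.368)/1.1210 = -6.4303
df = 42
p-value (two-sided) = 0.00000
At α=0.01: p < α → reject H₀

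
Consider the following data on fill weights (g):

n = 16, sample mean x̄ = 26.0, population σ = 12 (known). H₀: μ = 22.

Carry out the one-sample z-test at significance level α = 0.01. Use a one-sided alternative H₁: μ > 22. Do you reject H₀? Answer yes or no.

reject H₀: no

SE = σ/√n = 12/√16 = 3.0000
z = (x̄−μ₀)/SE = (26.0−22)/3.0000 = 1.3333
p-value (one-sided, H₁ greater) = 0.09121
At α=0.01: p ≥ α → fail to reject H₀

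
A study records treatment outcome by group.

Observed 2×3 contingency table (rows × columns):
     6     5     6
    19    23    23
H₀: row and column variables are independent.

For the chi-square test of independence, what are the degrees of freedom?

degrees of freedom = 2

df = (r−1)(c−1) = (2−1)·(3−1) = 2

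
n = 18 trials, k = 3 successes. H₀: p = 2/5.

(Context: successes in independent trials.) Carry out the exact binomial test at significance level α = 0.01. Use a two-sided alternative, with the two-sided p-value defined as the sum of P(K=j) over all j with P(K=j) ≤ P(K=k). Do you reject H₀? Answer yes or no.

reject H₀: no

Exact binomial: n=18, k=3, p₀=2/5=0.4000
P(X=j) = C(n,j)·p₀^j·(1−p₀)^(n−j); p = Σ P(X=j) over j with P(X=j) ≤ P(X=3)
p-value (two-sided) = 0.05306
At α=0.01: p ≥ α → fail to reject H₀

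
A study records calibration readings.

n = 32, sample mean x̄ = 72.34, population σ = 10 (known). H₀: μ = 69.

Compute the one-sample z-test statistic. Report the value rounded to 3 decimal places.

test statistic = 1.889

SE = σ/√n = 10/√32 = 1.7678
z = (x̄−μ₀)/SE = (72.34−69)/1.7678 = 1.8894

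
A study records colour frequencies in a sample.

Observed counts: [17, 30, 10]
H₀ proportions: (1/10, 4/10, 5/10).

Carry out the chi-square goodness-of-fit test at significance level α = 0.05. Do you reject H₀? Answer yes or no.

n = 57; E_i = n·p_i = [5.70, 22.80, 28.50]
χ² = (17−5.70)²/5.70 + (30−22.80)²/22.80 + (10−28.50)²/28.50 = 36.6842
df = 2
p-value (upper-tail) = 0.00000
At α=0.05: p < α → reject H₀

reject H₀: yes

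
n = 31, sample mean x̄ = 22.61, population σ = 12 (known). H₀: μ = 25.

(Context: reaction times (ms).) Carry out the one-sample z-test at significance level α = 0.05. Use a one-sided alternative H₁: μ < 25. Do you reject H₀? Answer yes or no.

SE = σ/√n = 12/√31 = 2.1553
z = (x̄−μ₀)/SE = (22.61−25)/2.1553 = -1.1089
p-value (one-sided, H₁ less) = 0.13373
At α=0.05: p ≥ α → fail to reject H₀

reject H₀: no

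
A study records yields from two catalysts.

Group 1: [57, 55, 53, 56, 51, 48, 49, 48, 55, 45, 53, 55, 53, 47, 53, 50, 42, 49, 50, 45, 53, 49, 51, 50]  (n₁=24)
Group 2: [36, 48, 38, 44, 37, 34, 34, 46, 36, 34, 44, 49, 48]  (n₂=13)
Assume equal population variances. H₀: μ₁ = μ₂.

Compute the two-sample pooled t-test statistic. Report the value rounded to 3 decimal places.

x̄₁=50.708, s₁=3.782, n₁=24
x̄₂=40.615, s₂=5.952, n₂=13
s_p² = [23·3.782² + 12·5.952²]/35 = 21.5439
SE = √(s_p²·(1/24+1/13)) = 1.5984
t = (50.708−40.615)/1.5984 = 6.3144
df = 35

test statistic = 6.314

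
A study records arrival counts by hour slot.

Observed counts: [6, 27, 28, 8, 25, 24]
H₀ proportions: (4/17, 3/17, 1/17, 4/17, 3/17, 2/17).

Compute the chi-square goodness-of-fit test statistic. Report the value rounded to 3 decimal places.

test statistic = 105.065

n = 118; E_i = n·p_i = [27.76, 20.82, 6.94, 27.76, 20.82, 13.88]
χ² = (6−27.76)²/27.76 + (27−20.82)²/20.82 + (28−6.94)²/6.94 + (8−27.76)²/27.76 + (25−20.82)²/20.82 + (24−13.88)²/13.88 = 105.0650
df = 5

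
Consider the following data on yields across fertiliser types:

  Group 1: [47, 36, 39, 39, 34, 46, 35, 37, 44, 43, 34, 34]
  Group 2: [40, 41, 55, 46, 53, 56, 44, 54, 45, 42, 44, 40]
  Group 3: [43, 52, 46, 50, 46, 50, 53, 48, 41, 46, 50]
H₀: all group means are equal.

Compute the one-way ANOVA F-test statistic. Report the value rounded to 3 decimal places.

Group means [39.00, 46.67, 47.73], grand mean 44.371
SSB = Σnᵢ(x̄ᵢ−x̄)² = 533.323; SSW = ΣΣ(x−x̄ᵢ)² = 806.848
MSB = 533.323/2 = 266.6615; MSW = 806.848/32 = 25.2140
F = MSB/MSW = 10.5759
df = (2, 32)

test statistic = 10.576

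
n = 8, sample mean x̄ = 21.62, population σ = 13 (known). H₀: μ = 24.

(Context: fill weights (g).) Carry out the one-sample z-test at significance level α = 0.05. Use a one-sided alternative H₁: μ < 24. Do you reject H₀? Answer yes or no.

reject H₀: no

SE = σ/√n = 13/√8 = 4.5962
z = (x̄−μ₀)/SE = (21.62−24)/4.5962 = -0.5178
p-value (one-sided, H₁ less) = 0.30229
At α=0.05: p ≥ α → fail to reject H₀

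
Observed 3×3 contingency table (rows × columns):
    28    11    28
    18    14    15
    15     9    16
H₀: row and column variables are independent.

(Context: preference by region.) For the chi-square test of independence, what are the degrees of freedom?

df = (r−1)(c−1) = (3−1)·(3−1) = 4

degrees of freedom = 4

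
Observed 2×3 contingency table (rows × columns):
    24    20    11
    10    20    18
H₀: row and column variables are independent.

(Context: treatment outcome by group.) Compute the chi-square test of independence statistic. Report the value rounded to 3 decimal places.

test statistic = 7.011

Row totals [55, 48], col totals [34, 40, 29], n=103
χ² = (24−18.16)²/18.16 + (20−21.36)²/21.36 + (11−15.49)²/15.49 + (10−15.84)²/15.84 + (20−18.64)²/18.64 + (18−13.51)²/13.51 = 7.0110
df = 2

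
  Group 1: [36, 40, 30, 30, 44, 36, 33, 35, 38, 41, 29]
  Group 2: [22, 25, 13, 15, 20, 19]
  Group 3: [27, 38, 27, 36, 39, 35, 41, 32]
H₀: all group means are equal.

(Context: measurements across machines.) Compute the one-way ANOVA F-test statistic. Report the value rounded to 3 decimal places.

Group means [35.64, 19.00, 34.38], grand mean 31.240
SSB = Σnᵢ(x̄ᵢ−x̄)² = 1190.140; SSW = ΣΣ(x−x̄ᵢ)² = 532.420
MSB = 1190.140/2 = 595.0698; MSW = 532.420/22 = 24.2009
F = MSB/MSW = 24.5887
df = (2, 22)

test statistic = 24.589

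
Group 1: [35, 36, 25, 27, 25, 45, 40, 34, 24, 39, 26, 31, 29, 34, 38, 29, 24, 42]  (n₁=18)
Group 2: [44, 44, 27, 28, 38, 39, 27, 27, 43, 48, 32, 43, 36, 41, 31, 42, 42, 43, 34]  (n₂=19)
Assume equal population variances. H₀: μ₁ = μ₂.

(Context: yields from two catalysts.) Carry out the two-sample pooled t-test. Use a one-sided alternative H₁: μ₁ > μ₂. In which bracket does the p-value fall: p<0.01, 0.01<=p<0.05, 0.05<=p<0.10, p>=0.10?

p-value bracket: p>=0.10

x̄₁=32.389, s₁=6.661, n₁=18
x̄₂=37.316, s₂=6.864, n₂=19
s_p² = [17·6.661² + 18·6.864²]/35 = 45.7824
SE = √(s_p²·(1/18+1/19)) = 2.2255
t = (32.389−37.316)/2.2255 = -2.2138
df = 35
p-value (one-sided, H₁ greater) = 0.98327
→ bracket: p>=0.10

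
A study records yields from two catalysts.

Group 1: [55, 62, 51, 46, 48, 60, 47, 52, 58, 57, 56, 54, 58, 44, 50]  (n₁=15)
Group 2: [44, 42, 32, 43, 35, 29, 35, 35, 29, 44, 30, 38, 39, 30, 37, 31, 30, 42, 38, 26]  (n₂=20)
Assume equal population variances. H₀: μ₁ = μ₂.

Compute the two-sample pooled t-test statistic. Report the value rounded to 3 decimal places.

x̄₁=53.200, s₁=5.441, n₁=15
x̄₂=35.450, s₂=5.671, n₂=20
s_p² = [14·5.441² + 19·5.671²]/33 = 31.0712
SE = √(s_p²·(1/15+1/20)) = 1.9039
t = (53.200−35.450)/1.9039 = 9.3228
df = 33

test statistic = 9.323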